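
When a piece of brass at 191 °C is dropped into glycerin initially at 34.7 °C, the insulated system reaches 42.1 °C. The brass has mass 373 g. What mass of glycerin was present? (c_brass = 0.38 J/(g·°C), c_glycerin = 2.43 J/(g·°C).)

m ≈ 1170 g

Net heat exchanged in the isolated system is zero:
373×0.38×(42.1 − 191) + m×2.43×(42.1 − 34.7) = 0
17.98 m = 21105
m = 21105/17.98 ≈ 1174 g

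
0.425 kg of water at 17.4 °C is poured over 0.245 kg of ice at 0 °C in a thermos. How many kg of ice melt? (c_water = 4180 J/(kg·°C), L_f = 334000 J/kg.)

m_melted ≈ 0.0925 kg

Heat available from the water dropping to 0 °C: 0.425·4180·17.4 = 30911 J.
Fully melting the ice requires m_ice L_f = 0.245·334000 = 81830 J.
That's not enough to melt it all — equilibrium is at 0 °C with ice remaining.
m_melt = 30911 / L_f = 0.09255 kg.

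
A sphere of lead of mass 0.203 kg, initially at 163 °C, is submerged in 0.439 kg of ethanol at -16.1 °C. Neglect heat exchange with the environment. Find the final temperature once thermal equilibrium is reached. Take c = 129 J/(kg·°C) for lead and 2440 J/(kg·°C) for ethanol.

T_f ≈ -11.8 °C

Set heat shed by the hot body equal to heat absorbed by the cold body:
0.203·129·(163 − T) = 0.439·2440·(T − (-16.1))
26.19(163 − T) = 1071.2(T − (-16.1))
1097.3 T = -12977  ⇒  T ≈ -11.83 °C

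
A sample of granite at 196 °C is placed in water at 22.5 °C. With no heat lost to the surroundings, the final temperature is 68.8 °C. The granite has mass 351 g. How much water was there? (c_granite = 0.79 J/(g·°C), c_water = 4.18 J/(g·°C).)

m ≈ 182 g

Taking heat into each body as positive, Σ m c ΔT = 0:
351·0.79·(68.8 − 196) + m·4.18·(68.8 − 22.5) = 0
193.53 m = 35271
m = 35271/193.53 ≈ 182.2 g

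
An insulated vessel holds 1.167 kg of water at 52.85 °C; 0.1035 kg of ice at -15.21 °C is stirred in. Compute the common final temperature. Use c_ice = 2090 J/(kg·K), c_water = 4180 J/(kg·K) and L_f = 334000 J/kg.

Energy balance with sensible and latent terms:
warm ice to 0 °C: 0.1035·2090·(0 − (-15.21)) = 3290.2; fusion: m_ice L_f = 0.1035·334000 = 34569; warm the meltwater: 432.63 T; water: 4878.1(T − 52.85)
5310.7 T = 257805 − 37859 = 219946
T ≈ 41.42 °C (positive, so assuming full melt was valid).

T_f ≈ 41.4 °C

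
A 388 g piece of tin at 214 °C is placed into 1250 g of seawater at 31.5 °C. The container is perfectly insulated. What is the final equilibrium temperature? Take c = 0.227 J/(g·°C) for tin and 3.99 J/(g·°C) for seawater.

T_f ≈ 34.7 °C

Net heat exchanged in the isolated system is zero:
388*0.227*(T − 214) + 1250*3.99*(T − 31.5) = 0
88.08(T − 214) + 4987.5(T − 31.5) = 0
(88.08 + 4987.5) T = 88.08*214 + 4987.5*31.5
T = 175955/5075.6 ≈ 34.67 °C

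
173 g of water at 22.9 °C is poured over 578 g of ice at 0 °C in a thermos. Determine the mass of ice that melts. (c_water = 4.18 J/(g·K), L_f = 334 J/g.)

m_melted ≈ 49.6 g

Cooling the water to 0 °C releases 173·4.18·22.9 = 16560 J.
Melting all 578 g of ice would need 578·334 = 193052 J.
16560 J < 193052 J, so only part of the ice melts and the system sits at 0 °C.
m_melted·334 = 16560  ⇒  m_melted ≈ 49.58 g.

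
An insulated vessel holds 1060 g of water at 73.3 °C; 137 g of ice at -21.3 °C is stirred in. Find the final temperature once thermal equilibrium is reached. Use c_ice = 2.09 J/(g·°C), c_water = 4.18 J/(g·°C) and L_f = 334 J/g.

T_f ≈ 54.5 °C

Heat gained plus heat lost sum to zero:
warm ice to 0 °C: 137×2.09×(0 − (-21.3)) = 6098.8; melt ice: 137×334 = 45758; meltwater 0→T: 137×4.18×T = 572.66 T; water: 4430.8(T − 73.3)
5003.5 T = 324778 − 51857 = 272921
T ≈ 54.55 °C — above 0 °C, consistent with complete melting.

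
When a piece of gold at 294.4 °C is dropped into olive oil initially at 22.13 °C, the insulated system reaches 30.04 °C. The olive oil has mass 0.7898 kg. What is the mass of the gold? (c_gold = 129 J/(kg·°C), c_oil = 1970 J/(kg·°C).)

m ≈ 0.361 kg

|Q_gold| = |Q_oil|:
m·129·(294.4 − 30.04) = 0.7898·1970·(30.04 − 22.13)
34102 m = 12307  ⇒  m ≈ 0.3609 kg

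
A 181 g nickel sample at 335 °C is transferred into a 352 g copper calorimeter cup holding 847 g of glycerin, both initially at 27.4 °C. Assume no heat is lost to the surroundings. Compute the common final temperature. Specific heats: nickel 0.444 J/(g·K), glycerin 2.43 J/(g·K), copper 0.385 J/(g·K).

T_f ≈ 38.3 °C

Conservation of energy gives ΣQ = 0:
181·0.444·(T − 335) + 847·2.43·(T − 27.4) + 352·0.385·(T − 27.4) = 0
2274.1 T = 87030
T = 87030 / 2274.1 = 38.3 °C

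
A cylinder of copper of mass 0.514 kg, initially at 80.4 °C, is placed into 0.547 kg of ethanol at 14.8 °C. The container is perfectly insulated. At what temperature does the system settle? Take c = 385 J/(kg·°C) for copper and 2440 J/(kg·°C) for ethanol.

T_f ≈ 23.3 °C

With ΣQ=0 the equilibrium temperature is the m·c-weighted mean:
T_f = (197.89*80.4 + 1334.7*14.8) / (197.89 + 1334.7)
    = 35664 / 1532.6 ≈ 23.27 °C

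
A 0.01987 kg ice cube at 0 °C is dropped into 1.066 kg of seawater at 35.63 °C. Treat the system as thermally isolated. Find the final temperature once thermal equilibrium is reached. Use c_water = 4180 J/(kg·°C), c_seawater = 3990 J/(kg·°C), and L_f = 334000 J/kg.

T_f ≈ 33.4 °C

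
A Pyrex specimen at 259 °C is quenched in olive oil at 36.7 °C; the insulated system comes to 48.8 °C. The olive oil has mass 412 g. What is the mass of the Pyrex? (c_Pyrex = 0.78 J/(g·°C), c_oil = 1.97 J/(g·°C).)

Net heat exchanged in the isolated system is zero:
m×0.78×(48.8 − 259) + 412×1.97×(48.8 − 36.7) = 0
-163.96 m = -9820.8
m = -9820.8/-163.96 ≈ 59.9 g

m ≈ 59.9 g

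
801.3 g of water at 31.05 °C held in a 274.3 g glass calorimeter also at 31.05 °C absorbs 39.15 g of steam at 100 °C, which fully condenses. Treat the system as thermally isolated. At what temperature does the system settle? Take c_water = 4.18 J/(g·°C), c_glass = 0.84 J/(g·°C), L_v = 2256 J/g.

Heat gained plus heat lost sum to zero:
latent heat released on condensation: 39.15·2256 = 88322; condensate cools 100→T: 39.15·4.18·(T − 100) = 163.65(T − 100); water warms: 801.3·4.18·(T − 31.05) = 3349.4(T − 31.05); glass cup: 274.3·0.84·(T − 31.05) = 230.41(T − 31.05)
3743.5 T = 88322 + 16365 + 111154 = 215841
T ≈ 57.66 °C (< 100 °C, so full condensation is consistent).

T_f ≈ 57.7 °C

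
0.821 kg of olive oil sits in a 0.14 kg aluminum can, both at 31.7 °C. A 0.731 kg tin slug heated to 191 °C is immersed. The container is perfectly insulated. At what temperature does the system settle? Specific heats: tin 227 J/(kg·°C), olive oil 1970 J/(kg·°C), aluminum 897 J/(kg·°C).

Let T be the final temperature. ΣQ_i = 0:
0.731×227×(T − 191) + 0.821×1970×(T − 31.7) + 0.14×897×(T − 31.7) = 0
165.94(T − 191) + 1617.4(T − 31.7) + 125.58(T − 31.7) = 0
1908.9 T = 86945
T ≈ 45.55 °C

T_f ≈ 45.5 °C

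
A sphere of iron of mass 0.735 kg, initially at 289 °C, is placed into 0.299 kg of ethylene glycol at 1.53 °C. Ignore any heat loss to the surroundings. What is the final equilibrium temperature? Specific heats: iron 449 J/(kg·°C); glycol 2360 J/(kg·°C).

Conservation of energy gives ΣQ = 0:
0.735*449*(T − 289) + 0.299*2360*(T − 1.53) = 0
330.01(T − 289) + 705.64(T − 1.53) = 0
1035.7 T = 96454
T = 96454/1035.7 ≈ 93.13 °C

T_f ≈ 93.1 °C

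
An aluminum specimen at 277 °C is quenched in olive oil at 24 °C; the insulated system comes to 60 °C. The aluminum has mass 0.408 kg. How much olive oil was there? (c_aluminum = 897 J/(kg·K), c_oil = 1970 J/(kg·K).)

Let T be the final temperature. ΣQ_i = 0:
0.408×897×(60 − 277) + m×1970×(60 − 24) = 0
70920 m = 79417
m = 79417/70920 ≈ 1.12 kg

m ≈ 1.12 kg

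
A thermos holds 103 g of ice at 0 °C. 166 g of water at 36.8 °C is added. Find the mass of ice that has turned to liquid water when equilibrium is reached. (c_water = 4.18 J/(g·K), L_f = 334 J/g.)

Heat available from the water dropping to 0 °C: 166×4.18×36.8 = 25535 J.
Fully melting the ice requires m_ice L_f = 103×334 = 34402 J.
25535 J < 34402 J, so only part of the ice melts and the system sits at 0 °C.
m_melt = 25535 / L_f = 76.45 g.

m_melted ≈ 76.5 g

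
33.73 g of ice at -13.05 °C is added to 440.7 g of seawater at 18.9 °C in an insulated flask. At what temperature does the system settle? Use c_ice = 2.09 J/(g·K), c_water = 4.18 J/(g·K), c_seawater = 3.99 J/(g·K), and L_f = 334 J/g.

Energy balance with sensible and latent terms:
ice -13.05→0 °C: 33.73×2.09×13.05 = 919.97
  fusion: m_ice L_f = 33.73×334 = 11266
  meltwater 0→T: 33.73×4.18×T = 140.99 T
  seawater cools: 440.7×3.99×(T − 18.9) = 1758.4(T − 18.9)
1899.4 T = 33234 − 12186 = 21048
T ≈ 11.08 °C — above 0 °C, consistent with complete melting.

T_f ≈ 11.1 °C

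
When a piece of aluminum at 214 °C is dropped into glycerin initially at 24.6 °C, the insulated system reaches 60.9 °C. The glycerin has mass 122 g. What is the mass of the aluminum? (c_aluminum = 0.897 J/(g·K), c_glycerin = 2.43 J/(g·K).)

Heat lost by the aluminum = heat gained by the glycerin:
m×0.897×(214 − 60.9) = 122×2.43×(60.9 − 24.6)
137.33 m = 10761  ⇒  m ≈ 78.36 g

m ≈ 78.4 g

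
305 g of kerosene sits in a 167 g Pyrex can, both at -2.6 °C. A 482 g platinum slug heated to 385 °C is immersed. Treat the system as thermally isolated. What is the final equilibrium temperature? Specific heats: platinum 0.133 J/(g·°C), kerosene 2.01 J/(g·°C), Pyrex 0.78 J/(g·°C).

T_f ≈ 28.2 °C

T_f = Σ m_i c_i T_i / Σ m_i c_i:
T_f = (64.11×385 + 613.05×(-2.6) + 130.26×(-2.6)) / (64.11 + 613.05 + 130.26)
    = 22748 / 807.42 ≈ 28.17 °C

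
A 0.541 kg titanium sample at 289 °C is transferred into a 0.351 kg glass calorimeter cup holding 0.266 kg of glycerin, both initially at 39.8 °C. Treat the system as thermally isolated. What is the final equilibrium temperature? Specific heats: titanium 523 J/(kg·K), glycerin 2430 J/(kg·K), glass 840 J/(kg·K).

T_f ≈ 97.4 °C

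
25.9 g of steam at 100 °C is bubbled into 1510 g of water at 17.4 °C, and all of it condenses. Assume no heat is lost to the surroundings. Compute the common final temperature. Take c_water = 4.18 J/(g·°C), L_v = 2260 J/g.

T_f ≈ 27.9 °C

Sum of m c ΔT and latent-heat terms is zero:
steam→water at 100 °C releases m L_v = 25.9·2260 = 58534
  condensed water 100 °C→T: 108.26(T − 100)
  water warms: 1510·4.18·(T − 17.4) = 6311.8(T − 17.4)
6420.1 T = 58534 + 10826 + 109825 = 179186
T ≈ 27.91 °C — below 100 °C, confirming all the steam condensed.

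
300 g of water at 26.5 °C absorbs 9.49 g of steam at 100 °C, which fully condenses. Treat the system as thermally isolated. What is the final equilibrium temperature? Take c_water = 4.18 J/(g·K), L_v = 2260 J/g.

T_f ≈ 45.3 °C

Let T be the final temperature. ΣQ_i = 0:
latent heat released on condensation: 9.49·2260 = 21447; condensate cools 100→T: 9.49·4.18·(T − 100) = 39.67(T − 100); water warms: 300·4.18·(T − 26.5) = 1254(T − 26.5)
1293.7 T = 21447 + 3966.8 + 33231 = 58645
T ≈ 45.33 °C, under the boiling point, so the assumption holds.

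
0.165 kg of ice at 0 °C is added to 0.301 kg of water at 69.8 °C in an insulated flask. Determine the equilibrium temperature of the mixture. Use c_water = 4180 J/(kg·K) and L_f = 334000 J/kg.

T_f ≈ 16.8 °C

Heat gained plus heat lost sum to zero:
latent heat to melt: 0.165×334000 = 55110
  meltwater 0→T: 0.165×4180×T = 689.7 T
  water cools: 0.301×4180×(T − 69.8) = 1258.2(T − 69.8)
1947.9 T = 87821 − 55110 = 32711
T ≈ 16.79 °C — above 0 °C, consistent with complete melting.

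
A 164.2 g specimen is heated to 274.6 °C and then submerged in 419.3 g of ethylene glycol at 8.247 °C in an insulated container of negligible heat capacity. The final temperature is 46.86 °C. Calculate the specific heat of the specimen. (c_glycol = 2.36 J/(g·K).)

c ≈ 1.02 J/(g·K)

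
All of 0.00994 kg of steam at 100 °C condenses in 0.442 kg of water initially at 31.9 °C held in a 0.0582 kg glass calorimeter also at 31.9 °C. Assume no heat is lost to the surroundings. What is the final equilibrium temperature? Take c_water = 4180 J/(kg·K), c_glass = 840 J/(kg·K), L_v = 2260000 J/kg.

Taking heat into each body as positive, Σ m c ΔT = 0:
steam→water at 100 °C releases m L_v = 0.00994×2260000 = 22464
  condensate cools 100→T: 0.00994×4180×(T − 100) = 41.55(T − 100)
  water warms: 0.442×4180×(T − 31.9) = 1847.6(T − 31.9)
  glass cup: 0.0582×840×(T − 31.9) = 48.89(T − 31.9)
1938 T = 22464 + 4154.9 + 60497 = 87116
T ≈ 44.95 °C — below 100 °C, confirming all the steam condensed.

T_f ≈ 45.0 °C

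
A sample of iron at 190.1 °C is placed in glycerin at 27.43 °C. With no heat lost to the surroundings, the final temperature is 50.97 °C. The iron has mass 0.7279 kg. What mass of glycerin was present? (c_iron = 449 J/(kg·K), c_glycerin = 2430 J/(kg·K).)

m ≈ 0.795 kg

Taking heat into each body as positive, Σ m c ΔT = 0:
0.7279·449·(50.97 − 190.1) + m·2430·(50.97 − 27.43) = 0
57202 m = 45471
m = 45471/57202 ≈ 0.7949 kg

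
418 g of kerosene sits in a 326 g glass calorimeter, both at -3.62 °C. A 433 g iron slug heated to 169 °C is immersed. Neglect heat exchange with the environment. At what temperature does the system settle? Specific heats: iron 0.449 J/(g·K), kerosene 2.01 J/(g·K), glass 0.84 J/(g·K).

T_f ≈ 22.0 °C

Let T be the final temperature. ΣQ_i = 0:
433×0.449×(T − 169) + 418×2.01×(T − (-3.62)) + 326×0.84×(T − (-3.62)) = 0
(194.42 + 840.18 + 273.84) T = 194.42×169 + 840.18×(-3.62) + 273.84×(-3.62)
T = 28824 / 1308.4 = 22 °C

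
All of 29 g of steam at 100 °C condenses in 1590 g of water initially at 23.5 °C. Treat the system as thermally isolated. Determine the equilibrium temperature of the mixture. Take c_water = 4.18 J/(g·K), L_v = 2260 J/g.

Sum of m c ΔT and latent-heat terms is zero:
condense steam: −29×2260 = −65540; condensate cools 100→T: 29×4.18×(T − 100) = 121.22(T − 100); water warms: 1590×4.18×(T − 23.5) = 6646.2(T − 23.5)
6767.4 T = 65540 + 12122 + 156186 = 233848
T ≈ 34.55 °C, under the boiling point, so the assumption holds.

T_f ≈ 34.6 °C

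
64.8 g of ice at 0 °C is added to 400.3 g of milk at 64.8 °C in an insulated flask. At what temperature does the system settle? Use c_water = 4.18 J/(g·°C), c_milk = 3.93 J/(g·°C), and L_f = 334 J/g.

Let T be the final temperature. ΣQ_i = 0:
fusion: m_ice L_f = 64.8·334 = 21643; meltwater 0→T: 64.8·4.18·T = 270.86 T; milk: 1573.2(T − 64.8)
1844 T = 101942 − 21643 = 80299
T ≈ 43.54 °C — above 0 °C, consistent with complete melting.

T_f ≈ 43.5 °C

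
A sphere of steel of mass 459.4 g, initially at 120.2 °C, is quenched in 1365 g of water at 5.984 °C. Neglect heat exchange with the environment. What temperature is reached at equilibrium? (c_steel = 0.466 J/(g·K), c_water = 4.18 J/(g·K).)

Set heat shed by the hot body equal to heat absorbed by the cold body:
459.4*0.466*(120.2 − T) = 1365*4.18*(T − 5.984)
214.08(120.2 − T) = 5705.7(T − 5.984)
5919.8 T = 59875  ⇒  T ≈ 10.11 °C

T_f ≈ 10.1 °C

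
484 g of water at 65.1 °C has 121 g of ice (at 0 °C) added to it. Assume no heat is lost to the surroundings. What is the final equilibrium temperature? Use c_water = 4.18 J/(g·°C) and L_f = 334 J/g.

T_f ≈ 36.1 °C

Taking heat into each body as positive, Σ m c ΔT = 0:
latent heat to melt: 121×334 = 40414
  warm the meltwater: 505.78 T
  water cools: 484×4.18×(T − 65.1) = 2023.1(T − 65.1)
2528.9 T = 131705 − 40414 = 91291
T ≈ 36.10 °C. Since T > 0 °C, the all-ice-melts assumption holds.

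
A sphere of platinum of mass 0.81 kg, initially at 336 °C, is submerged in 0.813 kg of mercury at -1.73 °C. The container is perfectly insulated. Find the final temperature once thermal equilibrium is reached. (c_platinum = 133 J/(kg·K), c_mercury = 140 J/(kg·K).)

T_f ≈ 162.5 °C

Energy conservation, ΣQ = 0:
0.81·133·(T − 336) + 0.813·140·(T − (-1.73)) = 0
(107.73 + 113.82) T = 107.73·336 + 113.82·(-1.73)
T ≈ 162.49 °C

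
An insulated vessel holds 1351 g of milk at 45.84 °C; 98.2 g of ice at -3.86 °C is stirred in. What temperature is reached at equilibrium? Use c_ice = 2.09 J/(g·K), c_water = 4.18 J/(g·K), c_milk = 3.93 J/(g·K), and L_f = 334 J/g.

T_f ≈ 36.7 °C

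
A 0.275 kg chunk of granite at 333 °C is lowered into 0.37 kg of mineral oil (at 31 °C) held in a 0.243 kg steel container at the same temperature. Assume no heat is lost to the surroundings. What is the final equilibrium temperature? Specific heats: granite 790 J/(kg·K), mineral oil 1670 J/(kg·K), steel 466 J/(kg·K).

T_f ≈ 100.2 °C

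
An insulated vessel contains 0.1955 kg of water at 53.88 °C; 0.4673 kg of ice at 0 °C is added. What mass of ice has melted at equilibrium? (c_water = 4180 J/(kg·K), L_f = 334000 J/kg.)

Heat available from the water dropping to 0 °C: 0.1955·4180·53.88 = 44030 J.
Fully melting the ice requires m_ice L_f = 0.4673·334000 = 156078 J.
That's not enough to melt it all — equilibrium is at 0 °C with ice remaining.
m_melted·334000 = 44030  ⇒  m_melted ≈ 0.1318 kg.

m_melted ≈ 0.132 kg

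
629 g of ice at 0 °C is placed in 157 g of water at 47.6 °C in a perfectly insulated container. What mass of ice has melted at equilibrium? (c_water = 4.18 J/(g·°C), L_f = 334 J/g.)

Water can give up m c ΔT = 157·4.18·47.6 = 31238 J before reaching 0 °C.
Melting all 629 g of ice would need 629·334 = 210086 J.
31238 J < 210086 J, so only part of the ice melts and the system sits at 0 °C.
m_melt = 31238 / L_f = 93.53 g.

m_melted ≈ 93.5 g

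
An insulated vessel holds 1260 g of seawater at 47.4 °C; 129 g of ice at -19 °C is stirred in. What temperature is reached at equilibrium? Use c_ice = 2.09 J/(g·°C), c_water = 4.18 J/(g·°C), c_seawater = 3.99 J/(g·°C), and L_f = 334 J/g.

Net heat exchanged in the isolated system is zero:
warm ice to 0 °C: 129×2.09×(0 − (-19)) = 5122.6
  fusion: m_ice L_f = 129×334 = 43086
  warm the meltwater: 539.22 T
  seawater cools: 1260×3.99×(T − 47.4) = 5027.4(T − 47.4)
5566.6 T = 238299 − 48209 = 190090
T ≈ 34.15 °C. Since T > 0 °C, the all-ice-melts assumption holds.

T_f ≈ 34.1 °C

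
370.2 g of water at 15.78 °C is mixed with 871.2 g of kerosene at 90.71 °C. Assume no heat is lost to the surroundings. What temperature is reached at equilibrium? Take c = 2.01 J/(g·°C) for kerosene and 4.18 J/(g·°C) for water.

T_f ≈ 55.6 °C

|Q_kerosene| = |Q_water|:
871.2*2.01*(90.71 − T) = 370.2*4.18*(T − 15.78)
1751.1(90.71 − T) = 1547.4(T − 15.78)
3298.5 T = 183262  ⇒  T ≈ 55.56 °C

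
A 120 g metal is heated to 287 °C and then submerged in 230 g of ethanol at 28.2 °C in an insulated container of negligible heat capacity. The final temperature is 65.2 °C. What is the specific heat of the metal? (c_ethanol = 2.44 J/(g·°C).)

Heat lost by the metal = heat gained by the ethanol:
120·c·(287 − 65.2) = 230·2.44·(65.2 − 28.2)
26616 c = 20764  ⇒  c ≈ 0.7801 J/(g·°C)

c ≈ 0.78 J/(g·°C)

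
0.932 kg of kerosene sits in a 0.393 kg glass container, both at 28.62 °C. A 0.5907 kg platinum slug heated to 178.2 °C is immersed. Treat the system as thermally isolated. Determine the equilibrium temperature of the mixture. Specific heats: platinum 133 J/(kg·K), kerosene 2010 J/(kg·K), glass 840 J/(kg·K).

T_f is the heat-capacity-weighted average of the initial temperatures:
T_f = (78.56×178.2 + 1873.3×28.62 + 330.12×28.62) / (78.56 + 1873.3 + 330.12)
    = 77062 / 2282 ≈ 33.77 °C

T_f ≈ 33.8 °C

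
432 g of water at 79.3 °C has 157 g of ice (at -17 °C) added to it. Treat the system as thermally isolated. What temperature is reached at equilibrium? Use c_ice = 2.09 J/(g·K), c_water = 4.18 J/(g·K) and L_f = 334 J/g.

T_f ≈ 34.6 °C

Conservation of energy gives ΣQ = 0:
warm ice to 0 °C: 157×2.09×(0 − (-17)) = 5578.2
  latent heat to melt: 157×334 = 52438
  meltwater 0→T: 157×4.18×T = 656.26 T
  water: 1805.8(T − 79.3)
2462 T = 143197 − 58016 = 85181
T ≈ 34.60 °C — above 0 °C, consistent with complete melting.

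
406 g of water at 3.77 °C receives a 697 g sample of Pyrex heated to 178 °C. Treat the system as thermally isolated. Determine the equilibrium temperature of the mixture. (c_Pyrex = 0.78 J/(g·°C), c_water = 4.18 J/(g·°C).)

T_f ≈ 46.0 °C

With ΣQ=0 the equilibrium temperature is the m·c-weighted mean:
T_f = (543.66×178 + 1697.1×3.77) / (543.66 + 1697.1)
    = 103169 / 2240.7 ≈ 46.04 °C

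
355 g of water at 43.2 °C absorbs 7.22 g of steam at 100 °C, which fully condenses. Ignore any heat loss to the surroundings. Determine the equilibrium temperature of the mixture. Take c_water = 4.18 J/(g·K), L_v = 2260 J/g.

T_f ≈ 55.1 °C

Taking heat into each body as positive, Σ m c ΔT = 0:
latent heat released on condensation: 7.22·2260 = 16317
  condensate cools 100→T: 7.22·4.18·(T − 100) = 30.18(T − 100)
  original water: 1483.9(T − 43.2)
1514.1 T = 16317 + 3018 + 64104 = 83440
T ≈ 55.11 °C, under the boiling point, so the assumption holds.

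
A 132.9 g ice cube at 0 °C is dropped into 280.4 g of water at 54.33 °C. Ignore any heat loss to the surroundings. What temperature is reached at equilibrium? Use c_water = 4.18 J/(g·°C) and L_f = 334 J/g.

T_f ≈ 11.2 °C

Heat gained plus heat lost sum to zero:
fusion: m_ice L_f = 132.9·334 = 44389
  warm the meltwater: 555.52 T
  water: 1172.1(T − 54.33)
1727.6 T = 63679 − 44389 = 19290
T ≈ 11.17 °C — above 0 °C, consistent with complete melting.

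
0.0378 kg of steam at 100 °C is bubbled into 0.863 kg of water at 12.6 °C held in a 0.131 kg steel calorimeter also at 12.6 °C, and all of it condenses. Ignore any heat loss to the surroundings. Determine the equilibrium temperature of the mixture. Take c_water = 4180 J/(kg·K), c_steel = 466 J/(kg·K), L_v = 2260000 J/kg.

Conservation of energy gives ΣQ = 0:
condense steam: −0.0378×2260000 = −85428
  condensate cools 100→T: 0.0378×4180×(T − 100) = 158(T − 100)
  water warms: 0.863×4180×(T − 12.6) = 3607.3(T − 12.6)
  cup: 61.05(T − 12.6)
3826.4 T = 85428 + 15800 + 46222 = 147450
T ≈ 38.54 °C, under the boiling point, so the assumption holds.

T_f ≈ 38.5 °C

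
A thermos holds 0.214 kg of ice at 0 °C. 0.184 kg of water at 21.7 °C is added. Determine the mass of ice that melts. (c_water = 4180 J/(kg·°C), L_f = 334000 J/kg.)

Water can give up m c ΔT = 0.184·4180·21.7 = 16690 J before reaching 0 °C.
Fully melting the ice requires m_ice L_f = 0.214·334000 = 71476 J.
Since 16690 < 71476 J, not all the ice melts; equilibrium is at 0 °C.
m_melted·334000 = 16690  ⇒  m_melted ≈ 0.04997 kg.

m_melted ≈ 0.05 kg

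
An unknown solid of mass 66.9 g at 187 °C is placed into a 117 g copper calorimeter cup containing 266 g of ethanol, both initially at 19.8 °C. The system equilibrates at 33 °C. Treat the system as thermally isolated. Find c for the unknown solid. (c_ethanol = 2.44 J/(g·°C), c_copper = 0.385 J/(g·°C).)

Conservation of energy gives ΣQ = 0:
66.9·c·(33 − 187) + 266·2.44·(33 − 19.8) + 117·0.385·(33 − 19.8) = 0
-10303 c = -9161.9
c = -9161.9/-10303 ≈ 0.8893 J/(g·°C)

c ≈ 0.889 J/(g·°C)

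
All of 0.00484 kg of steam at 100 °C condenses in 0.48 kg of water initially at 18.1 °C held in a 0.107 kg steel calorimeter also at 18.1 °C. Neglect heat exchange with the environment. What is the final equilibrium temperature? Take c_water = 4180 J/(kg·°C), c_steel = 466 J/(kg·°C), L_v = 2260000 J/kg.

T_f ≈ 24.2 °C

Taking heat into each body as positive, Σ m c ΔT = 0:
steam→water at 100 °C releases m L_v = 0.00484·2260000 = 10938
  condensate cools 100→T: 0.00484·4180·(T − 100) = 20.23(T − 100)
  water warms: 0.48·4180·(T − 18.1) = 2006.4(T − 18.1)
  steel cup: 0.107·466·(T − 18.1) = 49.86(T − 18.1)
2076.5 T = 10938 + 2023.1 + 37218 = 50180
T ≈ 24.17 °C — below 100 °C, confirming all the steam condensed.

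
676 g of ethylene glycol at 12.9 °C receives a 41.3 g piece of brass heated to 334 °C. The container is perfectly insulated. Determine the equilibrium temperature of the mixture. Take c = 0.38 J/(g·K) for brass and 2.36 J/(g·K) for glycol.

T_f ≈ 16.0 °C

Let T be the final temperature. ΣQ_i = 0:
41.3*0.38*(T − 334) + 676*2.36*(T − 12.9) = 0
15.69(T − 334) + 1595.4(T − 12.9) = 0
(15.69 + 1595.4) T = 15.69*334 + 1595.4*12.9
T = 25822/1611.1 ≈ 16.03 °C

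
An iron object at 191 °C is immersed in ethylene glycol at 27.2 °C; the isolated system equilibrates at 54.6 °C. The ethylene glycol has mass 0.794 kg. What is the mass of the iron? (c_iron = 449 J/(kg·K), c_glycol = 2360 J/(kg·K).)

m ≈ 0.838 kg

Let T be the final temperature. ΣQ_i = 0:
m·449·(54.6 − 191) + 0.794·2360·(54.6 − 27.2) = 0
-61244 m = -51343
m = -51343/-61244 ≈ 0.8383 kg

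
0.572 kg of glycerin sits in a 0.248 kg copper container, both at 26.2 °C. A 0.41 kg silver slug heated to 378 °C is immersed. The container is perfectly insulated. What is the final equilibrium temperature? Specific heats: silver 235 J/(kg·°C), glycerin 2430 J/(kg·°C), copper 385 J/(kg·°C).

Net heat exchanged in the isolated system is zero:
0.41×235×(T − 378) + 0.572×2430×(T − 26.2) + 0.248×385×(T − 26.2) = 0
1581.8 T = 75339
T ≈ 47.63 °C

T_f ≈ 47.6 °C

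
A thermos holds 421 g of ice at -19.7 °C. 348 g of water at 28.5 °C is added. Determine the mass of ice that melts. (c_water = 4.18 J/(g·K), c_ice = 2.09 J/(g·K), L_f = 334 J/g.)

Water can give up m c ΔT = 348·4.18·28.5 = 41457 J before reaching 0 °C.
Of that, 421·2.09·19.7 = 17334 J goes to bring the ice to 0 °C, leaving 24123 J.
Fully melting the ice requires m_ice L_f = 421·334 = 140614 J.
Since 24123 < 140614 J, not all the ice melts; equilibrium is at 0 °C.
m_melt = 24123 / L_f = 72.23 g.

m_melted ≈ 72.2 g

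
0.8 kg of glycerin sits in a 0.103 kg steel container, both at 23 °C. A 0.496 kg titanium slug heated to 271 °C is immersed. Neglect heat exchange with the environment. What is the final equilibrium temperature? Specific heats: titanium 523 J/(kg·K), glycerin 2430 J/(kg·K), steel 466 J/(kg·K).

T_f ≈ 51.6 °C

With ΣQ=0 the equilibrium temperature is the m·c-weighted mean:
T_f = (259.41*271 + 1944*23 + 48*23) / (259.41 + 1944 + 48)
    = 116116 / 2251.4 ≈ 51.57 °C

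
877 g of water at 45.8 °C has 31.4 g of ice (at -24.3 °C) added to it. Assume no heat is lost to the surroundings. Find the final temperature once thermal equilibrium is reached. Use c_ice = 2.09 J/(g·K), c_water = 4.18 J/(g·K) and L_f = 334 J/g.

T_f ≈ 41.0 °C

Net heat exchanged in the isolated system is zero:
ice -24.3→0 °C: 31.4·2.09·24.3 = 1594.7
  fusion: m_ice L_f = 31.4·334 = 10488
  meltwater 0→T: 31.4·4.18·T = 131.25 T
  water cools: 877·4.18·(T − 45.8) = 3665.9(T − 45.8)
3797.1 T = 167896 − 12082 = 155814
T ≈ 41.03 °C — above 0 °C, consistent with complete melting.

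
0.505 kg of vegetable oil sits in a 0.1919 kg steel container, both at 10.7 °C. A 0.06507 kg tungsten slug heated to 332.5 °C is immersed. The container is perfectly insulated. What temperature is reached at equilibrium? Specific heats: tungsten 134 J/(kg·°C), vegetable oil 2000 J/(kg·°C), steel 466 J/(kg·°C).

T_f ≈ 13.2 °C

Heat gained plus heat lost sum to zero:
0.06507*134*(T − 332.5) + 0.505*2000*(T − 10.7) + 0.1919*466*(T − 10.7) = 0
8.719(T − 332.5) + 1010(T − 10.7) + 89.43(T − 10.7) = 0
(8.719 + 1010 + 89.43) T = 8.719*332.5 + 1010*10.7 + 89.43*10.7
T ≈ 13.23 °C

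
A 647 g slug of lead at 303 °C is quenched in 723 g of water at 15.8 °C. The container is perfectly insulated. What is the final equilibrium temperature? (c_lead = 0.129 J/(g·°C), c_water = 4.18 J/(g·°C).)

T_f ≈ 23.5 °C

Set heat shed by the hot body equal to heat absorbed by the cold body:
647·0.129·(303 − T) = 723·4.18·(T − 15.8)
83.46(303 − T) = 3022.1(T − 15.8)
3105.6 T = 73039  ⇒  T ≈ 23.52 °C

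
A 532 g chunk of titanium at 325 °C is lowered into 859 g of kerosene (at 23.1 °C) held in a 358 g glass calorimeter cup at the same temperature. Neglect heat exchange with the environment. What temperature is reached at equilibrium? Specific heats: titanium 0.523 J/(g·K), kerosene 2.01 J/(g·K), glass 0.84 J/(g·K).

T_f = Σ m_i c_i T_i / Σ m_i c_i:
T_f = (278.24*325 + 1726.6*23.1 + 300.72*23.1) / (278.24 + 1726.6 + 300.72)
    = 137258 / 2305.5 ≈ 59.53 °C

T_f ≈ 59.5 °C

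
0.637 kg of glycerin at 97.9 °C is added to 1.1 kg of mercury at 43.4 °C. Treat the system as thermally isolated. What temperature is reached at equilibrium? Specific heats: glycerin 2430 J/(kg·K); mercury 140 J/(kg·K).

T_f ≈ 93.0 °C

T_f = Σ m_i c_i T_i / Σ m_i c_i:
T_f = (1547.9*97.9 + 154*43.4) / (1547.9 + 154)
    = 158224 / 1701.9 ≈ 92.97 °C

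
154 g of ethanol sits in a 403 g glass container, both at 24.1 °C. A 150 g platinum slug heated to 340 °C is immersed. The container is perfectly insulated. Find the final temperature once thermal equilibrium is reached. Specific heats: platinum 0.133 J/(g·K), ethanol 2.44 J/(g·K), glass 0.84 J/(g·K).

T_f ≈ 32.7 °C

Energy conservation, ΣQ = 0:
150×0.133×(T − 340) + 154×2.44×(T − 24.1) + 403×0.84×(T − 24.1) = 0
19.95(T − 340) + 375.76(T − 24.1) + 338.52(T − 24.1) = 0
(19.95 + 375.76 + 338.52) T = 19.95×340 + 375.76×24.1 + 338.52×24.1
T = 23997 / 734.23 = 32.7 °C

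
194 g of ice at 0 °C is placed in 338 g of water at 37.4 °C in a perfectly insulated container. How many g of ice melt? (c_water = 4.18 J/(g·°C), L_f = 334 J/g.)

Cooling the water to 0 °C releases 338×4.18×37.4 = 52840 J.
Melting all 194 g of ice would need 194×334 = 64796 J.
That's not enough to melt it all — equilibrium is at 0 °C with ice remaining.
Mass melted = 52840/334 ≈ 158.2 g.

m_melted ≈ 158 g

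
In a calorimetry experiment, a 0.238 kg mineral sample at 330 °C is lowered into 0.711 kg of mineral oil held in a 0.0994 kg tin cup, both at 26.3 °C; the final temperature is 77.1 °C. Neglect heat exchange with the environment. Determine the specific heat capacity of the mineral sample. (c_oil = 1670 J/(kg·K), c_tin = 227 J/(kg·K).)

Heat gained plus heat lost sum to zero:
0.238×c×(77.1 − 330) + 0.711×1670×(77.1 − 26.3) + 0.0994×227×(77.1 − 26.3) = 0
-60.19 c = -61465
c = -61465/-60.19 ≈ 1021 J/(kg·K)

c ≈ 1020 J/(kg·K)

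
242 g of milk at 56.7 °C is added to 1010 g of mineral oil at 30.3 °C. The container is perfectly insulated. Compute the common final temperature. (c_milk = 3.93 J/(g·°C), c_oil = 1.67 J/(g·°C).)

T_f ≈ 39.8 °C

Setting the total heat transfer to zero:
242×3.93×(T − 56.7) + 1010×1.67×(T − 30.3) = 0
951.06(T − 56.7) + 1686.7(T − 30.3) = 0
(951.06 + 1686.7) T = 951.06×56.7 + 1686.7×30.3
T = 105032/2637.8 ≈ 39.82 °C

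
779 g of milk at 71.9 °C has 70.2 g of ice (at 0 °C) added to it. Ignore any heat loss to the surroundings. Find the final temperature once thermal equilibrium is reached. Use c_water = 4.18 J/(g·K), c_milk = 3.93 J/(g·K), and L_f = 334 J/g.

T_f ≈ 58.6 °C

Energy balance with sensible and latent terms:
latent heat to melt: 70.2×334 = 23447; meltwater 0→T: 70.2×4.18×T = 293.44 T; milk cools: 779×3.93×(T − 71.9) = 3061.5(T − 71.9)
3354.9 T = 220120 − 23447 = 196673
T ≈ 58.62 °C — above 0 °C, consistent with complete melting.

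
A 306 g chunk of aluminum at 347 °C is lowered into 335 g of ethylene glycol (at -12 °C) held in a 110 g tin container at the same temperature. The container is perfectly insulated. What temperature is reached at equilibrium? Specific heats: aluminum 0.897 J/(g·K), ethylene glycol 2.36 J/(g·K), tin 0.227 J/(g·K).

T_f ≈ 78.4 °C

Energy conservation, ΣQ = 0:
306×0.897×(T − 347) + 335×2.36×(T − (-12)) + 110×0.227×(T − (-12)) = 0
274.48(T − 347) + 790.6(T − (-12)) + 24.97(T − (-12)) = 0
(274.48 + 790.6 + 24.97) T = 274.48×347 + 790.6×(-12) + 24.97×(-12)
T = 85458 / 1090.1 = 78.4 °C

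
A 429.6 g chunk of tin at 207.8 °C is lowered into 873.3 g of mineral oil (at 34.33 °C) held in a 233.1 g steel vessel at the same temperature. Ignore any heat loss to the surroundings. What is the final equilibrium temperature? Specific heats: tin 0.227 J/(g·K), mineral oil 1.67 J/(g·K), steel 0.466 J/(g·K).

T_f ≈ 44.5 °C

T_f is the heat-capacity-weighted average of the initial temperatures:
T_f = (97.52×207.8 + 1458.4×34.33 + 108.62×34.33) / (97.52 + 1458.4 + 108.62)
    = 74061 / 1664.6 ≈ 44.49 °C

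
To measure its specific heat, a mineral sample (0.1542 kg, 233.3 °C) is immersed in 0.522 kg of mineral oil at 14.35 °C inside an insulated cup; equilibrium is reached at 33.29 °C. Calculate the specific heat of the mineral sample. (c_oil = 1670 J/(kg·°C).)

m_s c (T_s − T_f) = m_oil c_oil (T_f − T_0):
0.1542·c·(233.3 − 33.29) = 0.522·1670·(33.29 − 14.35)
30.84 c = 16511  ⇒  c ≈ 535.3 J/(kg·°C)

c ≈ 535 J/(kg·°C)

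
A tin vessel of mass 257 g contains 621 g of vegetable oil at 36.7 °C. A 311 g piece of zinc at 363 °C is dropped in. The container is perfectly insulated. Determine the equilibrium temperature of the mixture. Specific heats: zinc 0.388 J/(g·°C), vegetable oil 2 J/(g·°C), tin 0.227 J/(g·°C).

With ΣQ=0 the equilibrium temperature is the m·c-weighted mean:
T_f = (120.67*363 + 1242*36.7 + 58.34*36.7) / (120.67 + 1242 + 58.34)
    = 91525 / 1421 ≈ 64.41 °C

T_f ≈ 64.4 °C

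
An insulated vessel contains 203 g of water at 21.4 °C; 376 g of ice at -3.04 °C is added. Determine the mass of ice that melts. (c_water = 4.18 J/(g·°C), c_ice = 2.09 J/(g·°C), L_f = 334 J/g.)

m_melted ≈ 47.2 g

Cooling the water to 0 °C releases 203·4.18·21.4 = 18159 J.
Warming the ice to 0 °C takes 376·2.09·3.04 = 2389 J, leaving 15770 J for melting.
Fully melting the ice requires m_ice L_f = 376·334 = 125584 J.
15770 J < 125584 J, so only part of the ice melts and the system sits at 0 °C.
Mass melted = 15770/334 ≈ 47.21 g.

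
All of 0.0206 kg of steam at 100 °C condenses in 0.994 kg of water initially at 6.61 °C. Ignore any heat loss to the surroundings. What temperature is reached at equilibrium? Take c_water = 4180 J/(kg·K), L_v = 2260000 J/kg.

T_f ≈ 19.5 °C

Heat gained plus heat lost sum to zero:
steam→water at 100 °C releases m L_v = 0.0206·2260000 = 46556; condensate cools 100→T: 0.0206·4180·(T − 100) = 86.11(T − 100); original water: 4154.9(T − 6.61)
4241 T = 46556 + 8610.8 + 27464 = 82631
T ≈ 19.48 °C (< 100 °C, so full condensation is consistent).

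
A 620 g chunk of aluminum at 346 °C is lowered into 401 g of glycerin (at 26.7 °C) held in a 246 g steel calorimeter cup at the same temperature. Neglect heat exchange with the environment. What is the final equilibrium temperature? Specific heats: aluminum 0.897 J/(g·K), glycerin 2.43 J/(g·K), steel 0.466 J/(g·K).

T_f ≈ 134.6 °C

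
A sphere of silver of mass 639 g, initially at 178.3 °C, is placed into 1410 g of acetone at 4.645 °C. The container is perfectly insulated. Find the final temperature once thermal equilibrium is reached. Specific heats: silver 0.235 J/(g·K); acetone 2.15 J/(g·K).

T_f ≈ 12.8 °C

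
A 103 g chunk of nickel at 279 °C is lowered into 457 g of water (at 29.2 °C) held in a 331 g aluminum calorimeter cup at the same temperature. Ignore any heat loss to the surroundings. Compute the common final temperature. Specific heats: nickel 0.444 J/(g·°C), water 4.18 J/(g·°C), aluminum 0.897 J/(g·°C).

T_f ≈ 34.3 °C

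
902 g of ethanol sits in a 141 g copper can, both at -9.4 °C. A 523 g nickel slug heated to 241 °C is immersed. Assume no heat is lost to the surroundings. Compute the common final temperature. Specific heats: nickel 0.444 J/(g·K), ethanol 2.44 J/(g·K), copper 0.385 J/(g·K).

T_f ≈ 14.0 °C

With ΣQ=0 the equilibrium temperature is the m·c-weighted mean:
T_f = (232.21×241 + 2200.9×(-9.4) + 54.29×(-9.4)) / (232.21 + 2200.9 + 54.29)
    = 34765 / 2487.4 ≈ 13.98 °C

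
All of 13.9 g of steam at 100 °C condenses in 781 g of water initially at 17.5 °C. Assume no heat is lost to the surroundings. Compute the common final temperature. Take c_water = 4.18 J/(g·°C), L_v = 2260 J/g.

Net heat exchanged in the isolated system is zero:
condense steam: −13.9·2260 = −31414
  condensed water 100 °C→T: 58.1(T − 100)
  original water: 3264.6(T − 17.5)
3322.7 T = 31414 + 5810.2 + 57130 = 94354
T ≈ 28.40 °C, under the boiling point, so the assumption holds.

T_f ≈ 28.4 °C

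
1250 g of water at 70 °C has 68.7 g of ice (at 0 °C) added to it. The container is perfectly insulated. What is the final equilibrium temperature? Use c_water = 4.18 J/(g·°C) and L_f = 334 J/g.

T_f ≈ 62.2 °C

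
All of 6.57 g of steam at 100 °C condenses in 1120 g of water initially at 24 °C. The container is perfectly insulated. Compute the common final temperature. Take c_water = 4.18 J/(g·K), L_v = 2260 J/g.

Conservation of energy gives ΣQ = 0:
steam→water at 100 °C releases m L_v = 6.57×2260 = 14848; condensate cools 100→T: 6.57×4.18×(T − 100) = 27.46(T − 100); original water: 4681.6(T − 24)
4709.1 T = 14848 + 2746.3 + 112358 = 129953
T ≈ 27.60 °C — below 100 °C, confirming all the steam condensed.

T_f ≈ 27.6 °C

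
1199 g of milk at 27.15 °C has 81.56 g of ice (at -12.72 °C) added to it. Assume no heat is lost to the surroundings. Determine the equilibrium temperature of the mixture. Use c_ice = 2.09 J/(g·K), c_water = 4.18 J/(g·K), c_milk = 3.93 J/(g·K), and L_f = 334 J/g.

Sum of m c ΔT and latent-heat terms is zero:
ice -12.72→0 °C: 81.56·2.09·12.72 = 2168.3
  fusion: m_ice L_f = 81.56·334 = 27241
  warm the meltwater: 340.92 T
  milk: 4712.1(T − 27.15)
5053 T = 127933 − 29409 = 98523
T ≈ 19.50 °C (positive, so assuming full melt was valid).

T_f ≈ 19.5 °C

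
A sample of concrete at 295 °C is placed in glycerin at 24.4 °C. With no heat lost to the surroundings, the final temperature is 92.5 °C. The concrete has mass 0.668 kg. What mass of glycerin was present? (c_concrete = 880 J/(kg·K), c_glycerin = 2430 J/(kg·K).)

m ≈ 0.719 kg

Conservation of energy gives ΣQ = 0:
0.668·880·(92.5 − 295) + m·2430·(92.5 − 24.4) = 0
165483 m = 119038
m = 119038/165483 ≈ 0.7193 kg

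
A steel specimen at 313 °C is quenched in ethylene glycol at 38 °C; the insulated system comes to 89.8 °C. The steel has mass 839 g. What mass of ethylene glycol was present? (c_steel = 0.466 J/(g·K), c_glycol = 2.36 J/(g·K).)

m ≈ 714 g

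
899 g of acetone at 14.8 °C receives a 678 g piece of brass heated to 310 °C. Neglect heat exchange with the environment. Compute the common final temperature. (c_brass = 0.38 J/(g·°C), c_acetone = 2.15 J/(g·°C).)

Heat lost by the brass equals heat gained by the acetone:
678·0.38·(310 − T) = 899·2.15·(T − 14.8)
257.64(310 − T) = 1932.8(T − 14.8)
2190.5 T = 108475  ⇒  T ≈ 49.52 °C

T_f ≈ 49.5 °C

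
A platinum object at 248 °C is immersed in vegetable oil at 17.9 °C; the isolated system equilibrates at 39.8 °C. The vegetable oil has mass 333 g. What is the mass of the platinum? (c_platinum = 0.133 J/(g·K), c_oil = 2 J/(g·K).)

m ≈ 527 g

Energy conservation, ΣQ = 0:
m×0.133×(39.8 − 248) + 333×2×(39.8 − 17.9) = 0
-27.69 m = -14585
m = -14585/-27.69 ≈ 526.7 g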